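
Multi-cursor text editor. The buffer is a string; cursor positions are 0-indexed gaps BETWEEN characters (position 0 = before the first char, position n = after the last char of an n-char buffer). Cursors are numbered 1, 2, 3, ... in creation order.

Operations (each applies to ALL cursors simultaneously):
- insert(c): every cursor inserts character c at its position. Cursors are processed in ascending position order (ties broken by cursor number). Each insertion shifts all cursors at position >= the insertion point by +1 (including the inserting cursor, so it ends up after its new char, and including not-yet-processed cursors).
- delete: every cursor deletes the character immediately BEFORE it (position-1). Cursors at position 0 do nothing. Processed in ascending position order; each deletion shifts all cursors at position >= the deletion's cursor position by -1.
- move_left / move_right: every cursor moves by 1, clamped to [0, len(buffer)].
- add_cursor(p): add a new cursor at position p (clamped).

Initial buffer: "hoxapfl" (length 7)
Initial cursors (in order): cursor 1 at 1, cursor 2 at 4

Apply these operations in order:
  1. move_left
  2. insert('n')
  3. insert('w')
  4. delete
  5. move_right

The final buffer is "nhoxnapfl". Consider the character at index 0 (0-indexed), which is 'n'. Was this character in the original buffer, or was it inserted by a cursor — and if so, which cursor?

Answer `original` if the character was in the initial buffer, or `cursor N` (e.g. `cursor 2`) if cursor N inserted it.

After op 1 (move_left): buffer="hoxapfl" (len 7), cursors c1@0 c2@3, authorship .......
After op 2 (insert('n')): buffer="nhoxnapfl" (len 9), cursors c1@1 c2@5, authorship 1...2....
After op 3 (insert('w')): buffer="nwhoxnwapfl" (len 11), cursors c1@2 c2@7, authorship 11...22....
After op 4 (delete): buffer="nhoxnapfl" (len 9), cursors c1@1 c2@5, authorship 1...2....
After op 5 (move_right): buffer="nhoxnapfl" (len 9), cursors c1@2 c2@6, authorship 1...2....
Authorship (.=original, N=cursor N): 1 . . . 2 . . . .
Index 0: author = 1

Answer: cursor 1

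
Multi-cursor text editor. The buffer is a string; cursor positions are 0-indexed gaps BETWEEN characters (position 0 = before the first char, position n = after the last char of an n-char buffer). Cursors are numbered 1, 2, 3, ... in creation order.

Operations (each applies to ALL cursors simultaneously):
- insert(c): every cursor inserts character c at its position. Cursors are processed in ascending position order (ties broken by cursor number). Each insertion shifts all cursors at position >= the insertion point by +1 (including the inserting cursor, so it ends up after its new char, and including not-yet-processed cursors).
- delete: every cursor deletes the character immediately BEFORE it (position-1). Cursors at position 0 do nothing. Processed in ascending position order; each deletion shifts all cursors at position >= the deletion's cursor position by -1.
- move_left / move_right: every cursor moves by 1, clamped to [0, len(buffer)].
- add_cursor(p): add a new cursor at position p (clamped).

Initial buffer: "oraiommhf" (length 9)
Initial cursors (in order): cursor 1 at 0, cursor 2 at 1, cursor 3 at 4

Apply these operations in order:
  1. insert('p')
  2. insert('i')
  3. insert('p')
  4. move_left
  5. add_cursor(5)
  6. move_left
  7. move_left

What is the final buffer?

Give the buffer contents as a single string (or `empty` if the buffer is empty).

After op 1 (insert('p')): buffer="popraipommhf" (len 12), cursors c1@1 c2@3 c3@7, authorship 1.2...3.....
After op 2 (insert('i')): buffer="piopiraipiommhf" (len 15), cursors c1@2 c2@5 c3@10, authorship 11.22...33.....
After op 3 (insert('p')): buffer="pipopipraipipommhf" (len 18), cursors c1@3 c2@7 c3@13, authorship 111.222...333.....
After op 4 (move_left): buffer="pipopipraipipommhf" (len 18), cursors c1@2 c2@6 c3@12, authorship 111.222...333.....
After op 5 (add_cursor(5)): buffer="pipopipraipipommhf" (len 18), cursors c1@2 c4@5 c2@6 c3@12, authorship 111.222...333.....
After op 6 (move_left): buffer="pipopipraipipommhf" (len 18), cursors c1@1 c4@4 c2@5 c3@11, authorship 111.222...333.....
After op 7 (move_left): buffer="pipopipraipipommhf" (len 18), cursors c1@0 c4@3 c2@4 c3@10, authorship 111.222...333.....

Answer: pipopipraipipommhf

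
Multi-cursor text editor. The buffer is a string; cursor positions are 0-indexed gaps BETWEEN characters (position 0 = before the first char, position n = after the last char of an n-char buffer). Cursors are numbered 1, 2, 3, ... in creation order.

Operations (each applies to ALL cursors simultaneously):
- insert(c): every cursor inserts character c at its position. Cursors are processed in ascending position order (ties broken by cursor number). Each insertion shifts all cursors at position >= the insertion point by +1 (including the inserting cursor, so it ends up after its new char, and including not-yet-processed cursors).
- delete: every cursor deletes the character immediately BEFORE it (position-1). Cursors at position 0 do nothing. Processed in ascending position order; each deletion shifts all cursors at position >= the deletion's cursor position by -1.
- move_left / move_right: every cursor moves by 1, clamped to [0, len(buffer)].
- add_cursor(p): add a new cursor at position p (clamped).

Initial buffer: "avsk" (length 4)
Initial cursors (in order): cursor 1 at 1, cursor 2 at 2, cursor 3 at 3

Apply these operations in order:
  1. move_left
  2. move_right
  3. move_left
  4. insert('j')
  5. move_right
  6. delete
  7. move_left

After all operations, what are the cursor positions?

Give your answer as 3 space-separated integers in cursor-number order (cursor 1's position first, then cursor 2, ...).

Answer: 0 1 2

Derivation:
After op 1 (move_left): buffer="avsk" (len 4), cursors c1@0 c2@1 c3@2, authorship ....
After op 2 (move_right): buffer="avsk" (len 4), cursors c1@1 c2@2 c3@3, authorship ....
After op 3 (move_left): buffer="avsk" (len 4), cursors c1@0 c2@1 c3@2, authorship ....
After op 4 (insert('j')): buffer="jajvjsk" (len 7), cursors c1@1 c2@3 c3@5, authorship 1.2.3..
After op 5 (move_right): buffer="jajvjsk" (len 7), cursors c1@2 c2@4 c3@6, authorship 1.2.3..
After op 6 (delete): buffer="jjjk" (len 4), cursors c1@1 c2@2 c3@3, authorship 123.
After op 7 (move_left): buffer="jjjk" (len 4), cursors c1@0 c2@1 c3@2, authorship 123.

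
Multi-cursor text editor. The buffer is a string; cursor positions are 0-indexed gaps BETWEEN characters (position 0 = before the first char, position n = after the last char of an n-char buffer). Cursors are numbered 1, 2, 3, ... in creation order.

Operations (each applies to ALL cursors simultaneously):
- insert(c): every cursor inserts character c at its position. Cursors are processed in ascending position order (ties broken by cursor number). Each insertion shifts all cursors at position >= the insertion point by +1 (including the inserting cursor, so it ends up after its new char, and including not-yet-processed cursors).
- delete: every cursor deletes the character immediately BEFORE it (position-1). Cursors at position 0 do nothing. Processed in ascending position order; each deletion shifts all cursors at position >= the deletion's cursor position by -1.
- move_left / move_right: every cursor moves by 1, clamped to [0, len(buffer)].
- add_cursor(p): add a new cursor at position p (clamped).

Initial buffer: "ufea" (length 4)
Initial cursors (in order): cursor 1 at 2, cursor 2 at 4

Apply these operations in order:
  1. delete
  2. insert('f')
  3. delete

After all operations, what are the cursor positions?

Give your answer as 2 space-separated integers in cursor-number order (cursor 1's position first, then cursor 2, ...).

Answer: 1 2

Derivation:
After op 1 (delete): buffer="ue" (len 2), cursors c1@1 c2@2, authorship ..
After op 2 (insert('f')): buffer="ufef" (len 4), cursors c1@2 c2@4, authorship .1.2
After op 3 (delete): buffer="ue" (len 2), cursors c1@1 c2@2, authorship ..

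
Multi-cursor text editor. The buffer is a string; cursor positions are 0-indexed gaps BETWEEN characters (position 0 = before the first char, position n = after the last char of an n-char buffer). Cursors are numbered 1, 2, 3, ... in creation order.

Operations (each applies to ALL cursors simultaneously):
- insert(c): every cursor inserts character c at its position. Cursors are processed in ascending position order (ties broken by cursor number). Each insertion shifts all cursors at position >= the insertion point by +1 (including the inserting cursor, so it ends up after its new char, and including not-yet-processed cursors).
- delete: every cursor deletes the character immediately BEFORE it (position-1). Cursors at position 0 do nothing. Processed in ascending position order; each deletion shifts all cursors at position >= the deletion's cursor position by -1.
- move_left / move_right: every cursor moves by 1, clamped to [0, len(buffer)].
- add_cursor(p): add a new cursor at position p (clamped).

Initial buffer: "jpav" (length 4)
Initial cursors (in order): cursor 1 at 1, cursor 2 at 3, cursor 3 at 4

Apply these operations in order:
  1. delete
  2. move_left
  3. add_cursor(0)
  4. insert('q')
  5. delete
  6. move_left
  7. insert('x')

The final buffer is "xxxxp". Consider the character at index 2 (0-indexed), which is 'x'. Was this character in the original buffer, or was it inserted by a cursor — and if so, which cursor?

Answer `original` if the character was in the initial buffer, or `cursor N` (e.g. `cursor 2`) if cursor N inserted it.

After op 1 (delete): buffer="p" (len 1), cursors c1@0 c2@1 c3@1, authorship .
After op 2 (move_left): buffer="p" (len 1), cursors c1@0 c2@0 c3@0, authorship .
After op 3 (add_cursor(0)): buffer="p" (len 1), cursors c1@0 c2@0 c3@0 c4@0, authorship .
After op 4 (insert('q')): buffer="qqqqp" (len 5), cursors c1@4 c2@4 c3@4 c4@4, authorship 1234.
After op 5 (delete): buffer="p" (len 1), cursors c1@0 c2@0 c3@0 c4@0, authorship .
After op 6 (move_left): buffer="p" (len 1), cursors c1@0 c2@0 c3@0 c4@0, authorship .
After op 7 (insert('x')): buffer="xxxxp" (len 5), cursors c1@4 c2@4 c3@4 c4@4, authorship 1234.
Authorship (.=original, N=cursor N): 1 2 3 4 .
Index 2: author = 3

Answer: cursor 3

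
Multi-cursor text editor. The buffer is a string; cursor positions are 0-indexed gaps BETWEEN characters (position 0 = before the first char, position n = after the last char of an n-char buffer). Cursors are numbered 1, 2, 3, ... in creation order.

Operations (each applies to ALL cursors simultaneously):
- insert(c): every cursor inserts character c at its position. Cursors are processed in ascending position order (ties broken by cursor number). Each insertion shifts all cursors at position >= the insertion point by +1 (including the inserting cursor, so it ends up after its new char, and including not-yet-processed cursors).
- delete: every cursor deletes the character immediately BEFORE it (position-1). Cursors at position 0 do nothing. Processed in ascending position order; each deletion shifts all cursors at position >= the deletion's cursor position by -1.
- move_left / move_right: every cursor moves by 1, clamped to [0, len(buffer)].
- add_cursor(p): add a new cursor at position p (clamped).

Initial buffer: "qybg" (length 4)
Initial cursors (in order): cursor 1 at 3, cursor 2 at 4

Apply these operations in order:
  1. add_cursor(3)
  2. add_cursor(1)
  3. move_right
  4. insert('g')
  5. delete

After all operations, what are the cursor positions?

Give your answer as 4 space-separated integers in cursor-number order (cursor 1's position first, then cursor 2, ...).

Answer: 4 4 4 2

Derivation:
After op 1 (add_cursor(3)): buffer="qybg" (len 4), cursors c1@3 c3@3 c2@4, authorship ....
After op 2 (add_cursor(1)): buffer="qybg" (len 4), cursors c4@1 c1@3 c3@3 c2@4, authorship ....
After op 3 (move_right): buffer="qybg" (len 4), cursors c4@2 c1@4 c2@4 c3@4, authorship ....
After op 4 (insert('g')): buffer="qygbgggg" (len 8), cursors c4@3 c1@8 c2@8 c3@8, authorship ..4..123
After op 5 (delete): buffer="qybg" (len 4), cursors c4@2 c1@4 c2@4 c3@4, authorship ....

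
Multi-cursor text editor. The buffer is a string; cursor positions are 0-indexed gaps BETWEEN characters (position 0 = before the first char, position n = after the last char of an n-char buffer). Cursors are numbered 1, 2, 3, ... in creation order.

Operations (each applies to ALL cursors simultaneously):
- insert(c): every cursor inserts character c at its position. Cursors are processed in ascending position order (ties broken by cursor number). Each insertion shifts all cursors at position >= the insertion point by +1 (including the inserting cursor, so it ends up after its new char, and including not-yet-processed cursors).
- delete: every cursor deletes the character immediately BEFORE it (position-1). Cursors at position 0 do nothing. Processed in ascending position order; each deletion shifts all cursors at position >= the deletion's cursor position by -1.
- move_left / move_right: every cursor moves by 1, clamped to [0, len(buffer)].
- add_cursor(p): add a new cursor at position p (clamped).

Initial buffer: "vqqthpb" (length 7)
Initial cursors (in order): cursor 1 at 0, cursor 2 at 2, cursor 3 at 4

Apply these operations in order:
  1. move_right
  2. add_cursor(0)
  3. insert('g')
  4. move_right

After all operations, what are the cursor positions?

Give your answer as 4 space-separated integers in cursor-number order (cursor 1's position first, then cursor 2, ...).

Answer: 4 7 10 2

Derivation:
After op 1 (move_right): buffer="vqqthpb" (len 7), cursors c1@1 c2@3 c3@5, authorship .......
After op 2 (add_cursor(0)): buffer="vqqthpb" (len 7), cursors c4@0 c1@1 c2@3 c3@5, authorship .......
After op 3 (insert('g')): buffer="gvgqqgthgpb" (len 11), cursors c4@1 c1@3 c2@6 c3@9, authorship 4.1..2..3..
After op 4 (move_right): buffer="gvgqqgthgpb" (len 11), cursors c4@2 c1@4 c2@7 c3@10, authorship 4.1..2..3..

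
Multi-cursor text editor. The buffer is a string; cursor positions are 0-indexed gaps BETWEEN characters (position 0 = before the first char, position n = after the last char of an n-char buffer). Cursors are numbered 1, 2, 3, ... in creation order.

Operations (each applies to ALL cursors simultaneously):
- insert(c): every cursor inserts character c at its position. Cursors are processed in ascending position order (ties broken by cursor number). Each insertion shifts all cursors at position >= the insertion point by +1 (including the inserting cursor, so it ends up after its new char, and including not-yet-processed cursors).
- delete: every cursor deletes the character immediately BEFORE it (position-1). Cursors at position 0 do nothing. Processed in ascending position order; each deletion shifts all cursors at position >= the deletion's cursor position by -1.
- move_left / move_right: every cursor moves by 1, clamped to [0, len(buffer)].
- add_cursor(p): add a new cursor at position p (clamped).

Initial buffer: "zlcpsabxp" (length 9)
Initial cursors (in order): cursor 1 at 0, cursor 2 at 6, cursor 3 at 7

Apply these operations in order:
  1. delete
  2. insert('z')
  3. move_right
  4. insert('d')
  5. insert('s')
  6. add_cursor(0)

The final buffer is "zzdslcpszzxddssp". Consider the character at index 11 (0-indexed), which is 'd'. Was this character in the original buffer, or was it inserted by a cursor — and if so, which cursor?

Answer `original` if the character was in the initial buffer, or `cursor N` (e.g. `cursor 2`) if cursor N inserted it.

After op 1 (delete): buffer="zlcpsxp" (len 7), cursors c1@0 c2@5 c3@5, authorship .......
After op 2 (insert('z')): buffer="zzlcpszzxp" (len 10), cursors c1@1 c2@8 c3@8, authorship 1.....23..
After op 3 (move_right): buffer="zzlcpszzxp" (len 10), cursors c1@2 c2@9 c3@9, authorship 1.....23..
After op 4 (insert('d')): buffer="zzdlcpszzxddp" (len 13), cursors c1@3 c2@12 c3@12, authorship 1.1....23.23.
After op 5 (insert('s')): buffer="zzdslcpszzxddssp" (len 16), cursors c1@4 c2@15 c3@15, authorship 1.11....23.2323.
After op 6 (add_cursor(0)): buffer="zzdslcpszzxddssp" (len 16), cursors c4@0 c1@4 c2@15 c3@15, authorship 1.11....23.2323.
Authorship (.=original, N=cursor N): 1 . 1 1 . . . . 2 3 . 2 3 2 3 .
Index 11: author = 2

Answer: cursor 2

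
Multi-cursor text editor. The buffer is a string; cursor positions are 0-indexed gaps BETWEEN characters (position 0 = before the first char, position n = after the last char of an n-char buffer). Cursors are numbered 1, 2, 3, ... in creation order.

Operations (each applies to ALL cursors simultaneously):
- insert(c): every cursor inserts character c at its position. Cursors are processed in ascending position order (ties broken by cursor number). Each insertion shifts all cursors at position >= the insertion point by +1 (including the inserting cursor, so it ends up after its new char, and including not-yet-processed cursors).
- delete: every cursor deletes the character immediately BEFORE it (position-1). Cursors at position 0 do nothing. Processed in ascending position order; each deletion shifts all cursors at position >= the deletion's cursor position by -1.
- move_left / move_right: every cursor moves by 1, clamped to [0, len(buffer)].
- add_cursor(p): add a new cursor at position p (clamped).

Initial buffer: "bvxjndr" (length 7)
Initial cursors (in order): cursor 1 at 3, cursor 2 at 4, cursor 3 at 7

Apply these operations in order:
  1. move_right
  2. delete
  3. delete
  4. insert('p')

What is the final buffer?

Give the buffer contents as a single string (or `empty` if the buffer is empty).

Answer: bppp

Derivation:
After op 1 (move_right): buffer="bvxjndr" (len 7), cursors c1@4 c2@5 c3@7, authorship .......
After op 2 (delete): buffer="bvxd" (len 4), cursors c1@3 c2@3 c3@4, authorship ....
After op 3 (delete): buffer="b" (len 1), cursors c1@1 c2@1 c3@1, authorship .
After op 4 (insert('p')): buffer="bppp" (len 4), cursors c1@4 c2@4 c3@4, authorship .123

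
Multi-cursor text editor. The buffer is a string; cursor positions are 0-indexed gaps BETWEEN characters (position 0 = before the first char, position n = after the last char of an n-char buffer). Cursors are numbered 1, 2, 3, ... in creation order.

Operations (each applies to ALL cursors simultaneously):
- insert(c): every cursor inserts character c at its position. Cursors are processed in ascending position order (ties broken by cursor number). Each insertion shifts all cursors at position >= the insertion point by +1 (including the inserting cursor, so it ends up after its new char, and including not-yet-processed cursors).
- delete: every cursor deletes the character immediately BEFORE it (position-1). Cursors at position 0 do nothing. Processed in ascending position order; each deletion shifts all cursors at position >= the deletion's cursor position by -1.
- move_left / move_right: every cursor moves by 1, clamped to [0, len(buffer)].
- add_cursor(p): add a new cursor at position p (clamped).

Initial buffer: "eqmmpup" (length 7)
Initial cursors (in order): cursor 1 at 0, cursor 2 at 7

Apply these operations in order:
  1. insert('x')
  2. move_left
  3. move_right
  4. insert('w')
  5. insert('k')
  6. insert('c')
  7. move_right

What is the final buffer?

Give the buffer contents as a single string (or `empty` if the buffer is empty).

Answer: xwkceqmmpupxwkc

Derivation:
After op 1 (insert('x')): buffer="xeqmmpupx" (len 9), cursors c1@1 c2@9, authorship 1.......2
After op 2 (move_left): buffer="xeqmmpupx" (len 9), cursors c1@0 c2@8, authorship 1.......2
After op 3 (move_right): buffer="xeqmmpupx" (len 9), cursors c1@1 c2@9, authorship 1.......2
After op 4 (insert('w')): buffer="xweqmmpupxw" (len 11), cursors c1@2 c2@11, authorship 11.......22
After op 5 (insert('k')): buffer="xwkeqmmpupxwk" (len 13), cursors c1@3 c2@13, authorship 111.......222
After op 6 (insert('c')): buffer="xwkceqmmpupxwkc" (len 15), cursors c1@4 c2@15, authorship 1111.......2222
After op 7 (move_right): buffer="xwkceqmmpupxwkc" (len 15), cursors c1@5 c2@15, authorship 1111.......2222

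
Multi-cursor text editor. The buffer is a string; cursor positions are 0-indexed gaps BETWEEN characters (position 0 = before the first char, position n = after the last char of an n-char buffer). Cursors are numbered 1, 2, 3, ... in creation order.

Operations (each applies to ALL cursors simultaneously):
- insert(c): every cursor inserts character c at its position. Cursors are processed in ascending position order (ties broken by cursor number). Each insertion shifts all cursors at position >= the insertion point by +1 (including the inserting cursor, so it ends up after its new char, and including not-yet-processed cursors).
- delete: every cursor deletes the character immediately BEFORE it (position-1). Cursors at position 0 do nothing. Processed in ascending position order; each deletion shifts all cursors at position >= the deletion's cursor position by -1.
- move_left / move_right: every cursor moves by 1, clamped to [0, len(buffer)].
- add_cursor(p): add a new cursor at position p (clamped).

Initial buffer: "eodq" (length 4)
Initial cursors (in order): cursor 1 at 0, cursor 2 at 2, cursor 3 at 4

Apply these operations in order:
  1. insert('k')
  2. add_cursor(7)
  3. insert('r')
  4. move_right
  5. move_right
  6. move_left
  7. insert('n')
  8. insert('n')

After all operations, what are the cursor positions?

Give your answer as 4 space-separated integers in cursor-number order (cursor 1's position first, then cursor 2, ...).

After op 1 (insert('k')): buffer="keokdqk" (len 7), cursors c1@1 c2@4 c3@7, authorship 1..2..3
After op 2 (add_cursor(7)): buffer="keokdqk" (len 7), cursors c1@1 c2@4 c3@7 c4@7, authorship 1..2..3
After op 3 (insert('r')): buffer="kreokrdqkrr" (len 11), cursors c1@2 c2@6 c3@11 c4@11, authorship 11..22..334
After op 4 (move_right): buffer="kreokrdqkrr" (len 11), cursors c1@3 c2@7 c3@11 c4@11, authorship 11..22..334
After op 5 (move_right): buffer="kreokrdqkrr" (len 11), cursors c1@4 c2@8 c3@11 c4@11, authorship 11..22..334
After op 6 (move_left): buffer="kreokrdqkrr" (len 11), cursors c1@3 c2@7 c3@10 c4@10, authorship 11..22..334
After op 7 (insert('n')): buffer="krenokrdnqkrnnr" (len 15), cursors c1@4 c2@9 c3@14 c4@14, authorship 11.1.22.2.33344
After op 8 (insert('n')): buffer="krennokrdnnqkrnnnnr" (len 19), cursors c1@5 c2@11 c3@18 c4@18, authorship 11.11.22.22.3334344

Answer: 5 11 18 18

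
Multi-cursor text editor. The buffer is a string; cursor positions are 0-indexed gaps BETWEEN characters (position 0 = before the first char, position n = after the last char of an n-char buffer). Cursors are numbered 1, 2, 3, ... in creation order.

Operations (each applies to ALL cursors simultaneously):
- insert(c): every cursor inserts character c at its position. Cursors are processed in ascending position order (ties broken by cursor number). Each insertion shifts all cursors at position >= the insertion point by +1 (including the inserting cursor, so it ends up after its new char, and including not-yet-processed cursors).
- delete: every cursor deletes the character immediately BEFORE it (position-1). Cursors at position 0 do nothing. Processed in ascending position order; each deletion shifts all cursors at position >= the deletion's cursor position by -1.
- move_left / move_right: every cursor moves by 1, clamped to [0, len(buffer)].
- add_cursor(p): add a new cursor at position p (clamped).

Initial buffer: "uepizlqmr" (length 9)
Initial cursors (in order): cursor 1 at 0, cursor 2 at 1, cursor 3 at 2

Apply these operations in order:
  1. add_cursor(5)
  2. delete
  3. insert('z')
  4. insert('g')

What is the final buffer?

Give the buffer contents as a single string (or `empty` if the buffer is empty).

Answer: zzzgggpizglqmr

Derivation:
After op 1 (add_cursor(5)): buffer="uepizlqmr" (len 9), cursors c1@0 c2@1 c3@2 c4@5, authorship .........
After op 2 (delete): buffer="pilqmr" (len 6), cursors c1@0 c2@0 c3@0 c4@2, authorship ......
After op 3 (insert('z')): buffer="zzzpizlqmr" (len 10), cursors c1@3 c2@3 c3@3 c4@6, authorship 123..4....
After op 4 (insert('g')): buffer="zzzgggpizglqmr" (len 14), cursors c1@6 c2@6 c3@6 c4@10, authorship 123123..44....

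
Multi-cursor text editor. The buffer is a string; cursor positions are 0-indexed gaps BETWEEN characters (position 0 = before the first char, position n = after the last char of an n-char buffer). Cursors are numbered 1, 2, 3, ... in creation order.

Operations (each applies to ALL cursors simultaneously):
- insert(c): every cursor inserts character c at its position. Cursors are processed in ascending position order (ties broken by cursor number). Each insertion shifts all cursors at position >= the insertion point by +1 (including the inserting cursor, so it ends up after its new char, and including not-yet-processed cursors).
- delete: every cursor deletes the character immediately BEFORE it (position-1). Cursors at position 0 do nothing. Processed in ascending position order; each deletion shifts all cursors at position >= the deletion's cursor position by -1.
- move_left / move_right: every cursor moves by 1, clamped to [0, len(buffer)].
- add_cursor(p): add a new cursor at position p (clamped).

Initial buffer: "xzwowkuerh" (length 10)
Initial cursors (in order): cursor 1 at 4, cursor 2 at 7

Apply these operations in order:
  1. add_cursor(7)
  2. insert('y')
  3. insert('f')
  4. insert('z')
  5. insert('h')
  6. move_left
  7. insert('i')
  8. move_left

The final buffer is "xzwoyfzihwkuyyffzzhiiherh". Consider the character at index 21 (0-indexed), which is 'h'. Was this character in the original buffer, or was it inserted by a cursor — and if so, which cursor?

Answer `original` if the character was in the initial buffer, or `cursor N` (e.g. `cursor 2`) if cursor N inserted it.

Answer: cursor 3

Derivation:
After op 1 (add_cursor(7)): buffer="xzwowkuerh" (len 10), cursors c1@4 c2@7 c3@7, authorship ..........
After op 2 (insert('y')): buffer="xzwoywkuyyerh" (len 13), cursors c1@5 c2@10 c3@10, authorship ....1...23...
After op 3 (insert('f')): buffer="xzwoyfwkuyyfferh" (len 16), cursors c1@6 c2@13 c3@13, authorship ....11...2323...
After op 4 (insert('z')): buffer="xzwoyfzwkuyyffzzerh" (len 19), cursors c1@7 c2@16 c3@16, authorship ....111...232323...
After op 5 (insert('h')): buffer="xzwoyfzhwkuyyffzzhherh" (len 22), cursors c1@8 c2@19 c3@19, authorship ....1111...23232323...
After op 6 (move_left): buffer="xzwoyfzhwkuyyffzzhherh" (len 22), cursors c1@7 c2@18 c3@18, authorship ....1111...23232323...
After op 7 (insert('i')): buffer="xzwoyfzihwkuyyffzzhiiherh" (len 25), cursors c1@8 c2@21 c3@21, authorship ....11111...2323232233...
After op 8 (move_left): buffer="xzwoyfzihwkuyyffzzhiiherh" (len 25), cursors c1@7 c2@20 c3@20, authorship ....11111...2323232233...
Authorship (.=original, N=cursor N): . . . . 1 1 1 1 1 . . . 2 3 2 3 2 3 2 2 3 3 . . .
Index 21: author = 3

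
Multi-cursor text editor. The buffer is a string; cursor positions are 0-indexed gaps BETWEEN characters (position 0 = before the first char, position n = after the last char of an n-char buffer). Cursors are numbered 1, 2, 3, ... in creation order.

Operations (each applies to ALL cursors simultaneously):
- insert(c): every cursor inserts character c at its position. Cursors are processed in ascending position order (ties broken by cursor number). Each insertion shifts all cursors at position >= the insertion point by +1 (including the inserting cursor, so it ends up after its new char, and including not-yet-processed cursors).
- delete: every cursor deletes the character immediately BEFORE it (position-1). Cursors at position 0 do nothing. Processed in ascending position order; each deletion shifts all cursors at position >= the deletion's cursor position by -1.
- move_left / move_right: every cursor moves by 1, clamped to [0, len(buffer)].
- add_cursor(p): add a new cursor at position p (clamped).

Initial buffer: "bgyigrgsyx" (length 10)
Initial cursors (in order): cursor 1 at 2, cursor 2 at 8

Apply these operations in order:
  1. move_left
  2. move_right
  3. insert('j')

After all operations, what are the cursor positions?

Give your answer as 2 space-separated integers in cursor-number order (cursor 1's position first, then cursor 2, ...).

After op 1 (move_left): buffer="bgyigrgsyx" (len 10), cursors c1@1 c2@7, authorship ..........
After op 2 (move_right): buffer="bgyigrgsyx" (len 10), cursors c1@2 c2@8, authorship ..........
After op 3 (insert('j')): buffer="bgjyigrgsjyx" (len 12), cursors c1@3 c2@10, authorship ..1......2..

Answer: 3 10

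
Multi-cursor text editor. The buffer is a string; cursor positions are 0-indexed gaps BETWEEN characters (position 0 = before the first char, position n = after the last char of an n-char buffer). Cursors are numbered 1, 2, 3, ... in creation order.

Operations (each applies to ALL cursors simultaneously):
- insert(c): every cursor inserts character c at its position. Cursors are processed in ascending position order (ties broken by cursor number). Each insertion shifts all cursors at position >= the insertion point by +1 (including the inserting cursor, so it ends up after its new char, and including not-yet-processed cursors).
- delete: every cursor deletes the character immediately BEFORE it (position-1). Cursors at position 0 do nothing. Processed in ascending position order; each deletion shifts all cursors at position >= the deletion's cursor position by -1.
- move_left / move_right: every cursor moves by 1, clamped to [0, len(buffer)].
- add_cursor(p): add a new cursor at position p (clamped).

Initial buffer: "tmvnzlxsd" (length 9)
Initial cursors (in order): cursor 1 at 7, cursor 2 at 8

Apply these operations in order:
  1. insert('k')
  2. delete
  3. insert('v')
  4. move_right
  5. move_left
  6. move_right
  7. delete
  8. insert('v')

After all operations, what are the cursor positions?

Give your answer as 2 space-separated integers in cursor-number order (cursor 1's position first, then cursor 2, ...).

Answer: 9 11

Derivation:
After op 1 (insert('k')): buffer="tmvnzlxkskd" (len 11), cursors c1@8 c2@10, authorship .......1.2.
After op 2 (delete): buffer="tmvnzlxsd" (len 9), cursors c1@7 c2@8, authorship .........
After op 3 (insert('v')): buffer="tmvnzlxvsvd" (len 11), cursors c1@8 c2@10, authorship .......1.2.
After op 4 (move_right): buffer="tmvnzlxvsvd" (len 11), cursors c1@9 c2@11, authorship .......1.2.
After op 5 (move_left): buffer="tmvnzlxvsvd" (len 11), cursors c1@8 c2@10, authorship .......1.2.
After op 6 (move_right): buffer="tmvnzlxvsvd" (len 11), cursors c1@9 c2@11, authorship .......1.2.
After op 7 (delete): buffer="tmvnzlxvv" (len 9), cursors c1@8 c2@9, authorship .......12
After op 8 (insert('v')): buffer="tmvnzlxvvvv" (len 11), cursors c1@9 c2@11, authorship .......1122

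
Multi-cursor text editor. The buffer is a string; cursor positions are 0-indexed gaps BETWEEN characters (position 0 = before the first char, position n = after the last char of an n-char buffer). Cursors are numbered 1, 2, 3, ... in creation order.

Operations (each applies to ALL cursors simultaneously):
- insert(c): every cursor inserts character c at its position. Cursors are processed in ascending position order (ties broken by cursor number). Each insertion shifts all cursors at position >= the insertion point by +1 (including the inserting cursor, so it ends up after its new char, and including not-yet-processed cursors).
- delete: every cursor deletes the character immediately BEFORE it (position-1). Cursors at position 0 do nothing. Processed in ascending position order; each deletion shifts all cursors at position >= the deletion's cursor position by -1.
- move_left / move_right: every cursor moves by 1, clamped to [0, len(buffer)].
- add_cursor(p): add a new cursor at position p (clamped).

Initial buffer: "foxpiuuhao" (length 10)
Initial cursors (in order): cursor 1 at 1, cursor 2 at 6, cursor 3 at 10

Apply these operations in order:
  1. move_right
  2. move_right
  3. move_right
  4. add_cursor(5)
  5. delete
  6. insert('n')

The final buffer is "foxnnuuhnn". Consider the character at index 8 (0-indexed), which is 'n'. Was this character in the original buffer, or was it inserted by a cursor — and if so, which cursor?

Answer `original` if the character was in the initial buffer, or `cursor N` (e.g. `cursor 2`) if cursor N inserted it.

After op 1 (move_right): buffer="foxpiuuhao" (len 10), cursors c1@2 c2@7 c3@10, authorship ..........
After op 2 (move_right): buffer="foxpiuuhao" (len 10), cursors c1@3 c2@8 c3@10, authorship ..........
After op 3 (move_right): buffer="foxpiuuhao" (len 10), cursors c1@4 c2@9 c3@10, authorship ..........
After op 4 (add_cursor(5)): buffer="foxpiuuhao" (len 10), cursors c1@4 c4@5 c2@9 c3@10, authorship ..........
After op 5 (delete): buffer="foxuuh" (len 6), cursors c1@3 c4@3 c2@6 c3@6, authorship ......
After op 6 (insert('n')): buffer="foxnnuuhnn" (len 10), cursors c1@5 c4@5 c2@10 c3@10, authorship ...14...23
Authorship (.=original, N=cursor N): . . . 1 4 . . . 2 3
Index 8: author = 2

Answer: cursor 2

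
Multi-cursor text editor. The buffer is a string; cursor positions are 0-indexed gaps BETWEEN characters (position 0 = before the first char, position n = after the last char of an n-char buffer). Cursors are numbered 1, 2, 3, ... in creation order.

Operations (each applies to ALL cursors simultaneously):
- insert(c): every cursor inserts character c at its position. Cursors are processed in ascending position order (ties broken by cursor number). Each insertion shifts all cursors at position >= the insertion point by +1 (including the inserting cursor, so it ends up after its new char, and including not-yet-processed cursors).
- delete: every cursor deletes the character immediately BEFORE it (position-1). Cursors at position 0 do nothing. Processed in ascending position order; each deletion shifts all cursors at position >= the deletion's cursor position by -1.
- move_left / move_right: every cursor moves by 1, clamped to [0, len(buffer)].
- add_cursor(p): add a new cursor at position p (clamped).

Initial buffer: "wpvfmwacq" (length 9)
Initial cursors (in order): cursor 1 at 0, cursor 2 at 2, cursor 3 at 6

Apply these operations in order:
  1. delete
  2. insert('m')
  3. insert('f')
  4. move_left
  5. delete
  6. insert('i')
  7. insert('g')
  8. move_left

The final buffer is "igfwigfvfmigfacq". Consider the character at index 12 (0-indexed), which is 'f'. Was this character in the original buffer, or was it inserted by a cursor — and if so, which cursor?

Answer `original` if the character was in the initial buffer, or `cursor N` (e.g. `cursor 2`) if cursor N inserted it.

Answer: cursor 3

Derivation:
After op 1 (delete): buffer="wvfmacq" (len 7), cursors c1@0 c2@1 c3@4, authorship .......
After op 2 (insert('m')): buffer="mwmvfmmacq" (len 10), cursors c1@1 c2@3 c3@7, authorship 1.2...3...
After op 3 (insert('f')): buffer="mfwmfvfmmfacq" (len 13), cursors c1@2 c2@5 c3@10, authorship 11.22...33...
After op 4 (move_left): buffer="mfwmfvfmmfacq" (len 13), cursors c1@1 c2@4 c3@9, authorship 11.22...33...
After op 5 (delete): buffer="fwfvfmfacq" (len 10), cursors c1@0 c2@2 c3@6, authorship 1.2...3...
After op 6 (insert('i')): buffer="ifwifvfmifacq" (len 13), cursors c1@1 c2@4 c3@9, authorship 11.22...33...
After op 7 (insert('g')): buffer="igfwigfvfmigfacq" (len 16), cursors c1@2 c2@6 c3@12, authorship 111.222...333...
After op 8 (move_left): buffer="igfwigfvfmigfacq" (len 16), cursors c1@1 c2@5 c3@11, authorship 111.222...333...
Authorship (.=original, N=cursor N): 1 1 1 . 2 2 2 . . . 3 3 3 . . .
Index 12: author = 3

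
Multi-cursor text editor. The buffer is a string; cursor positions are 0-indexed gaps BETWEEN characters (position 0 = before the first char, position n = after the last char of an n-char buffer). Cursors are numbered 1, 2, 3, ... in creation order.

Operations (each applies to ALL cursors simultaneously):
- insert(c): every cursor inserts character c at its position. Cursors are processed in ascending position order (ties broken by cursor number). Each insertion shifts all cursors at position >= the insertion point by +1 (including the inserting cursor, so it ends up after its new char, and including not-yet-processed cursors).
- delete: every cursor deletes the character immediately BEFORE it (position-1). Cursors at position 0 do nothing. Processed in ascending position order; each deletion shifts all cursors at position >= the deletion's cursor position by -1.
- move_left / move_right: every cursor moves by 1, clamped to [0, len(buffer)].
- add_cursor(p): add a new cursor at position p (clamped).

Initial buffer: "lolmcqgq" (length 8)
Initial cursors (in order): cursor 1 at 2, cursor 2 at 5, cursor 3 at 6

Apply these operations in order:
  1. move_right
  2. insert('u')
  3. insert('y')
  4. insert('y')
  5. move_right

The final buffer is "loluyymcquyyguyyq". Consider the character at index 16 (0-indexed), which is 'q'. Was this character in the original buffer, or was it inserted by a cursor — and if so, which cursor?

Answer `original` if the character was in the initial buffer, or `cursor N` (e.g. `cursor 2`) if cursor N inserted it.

Answer: original

Derivation:
After op 1 (move_right): buffer="lolmcqgq" (len 8), cursors c1@3 c2@6 c3@7, authorship ........
After op 2 (insert('u')): buffer="lolumcquguq" (len 11), cursors c1@4 c2@8 c3@10, authorship ...1...2.3.
After op 3 (insert('y')): buffer="loluymcquyguyq" (len 14), cursors c1@5 c2@10 c3@13, authorship ...11...22.33.
After op 4 (insert('y')): buffer="loluyymcquyyguyyq" (len 17), cursors c1@6 c2@12 c3@16, authorship ...111...222.333.
After op 5 (move_right): buffer="loluyymcquyyguyyq" (len 17), cursors c1@7 c2@13 c3@17, authorship ...111...222.333.
Authorship (.=original, N=cursor N): . . . 1 1 1 . . . 2 2 2 . 3 3 3 .
Index 16: author = original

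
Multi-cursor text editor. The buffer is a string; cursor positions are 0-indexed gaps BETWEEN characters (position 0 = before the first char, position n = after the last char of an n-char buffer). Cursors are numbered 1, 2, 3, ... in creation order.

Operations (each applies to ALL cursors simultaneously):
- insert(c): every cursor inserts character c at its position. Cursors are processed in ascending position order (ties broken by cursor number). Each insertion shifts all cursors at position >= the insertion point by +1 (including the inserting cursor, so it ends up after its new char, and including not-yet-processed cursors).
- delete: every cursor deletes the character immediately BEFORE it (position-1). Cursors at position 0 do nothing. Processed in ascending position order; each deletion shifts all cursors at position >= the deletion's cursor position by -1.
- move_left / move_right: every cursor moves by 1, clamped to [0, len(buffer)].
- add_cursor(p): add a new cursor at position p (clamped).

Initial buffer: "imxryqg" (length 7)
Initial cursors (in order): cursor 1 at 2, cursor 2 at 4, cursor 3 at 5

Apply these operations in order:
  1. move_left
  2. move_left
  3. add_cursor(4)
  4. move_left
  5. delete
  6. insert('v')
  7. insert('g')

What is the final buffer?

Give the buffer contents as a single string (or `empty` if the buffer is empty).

After op 1 (move_left): buffer="imxryqg" (len 7), cursors c1@1 c2@3 c3@4, authorship .......
After op 2 (move_left): buffer="imxryqg" (len 7), cursors c1@0 c2@2 c3@3, authorship .......
After op 3 (add_cursor(4)): buffer="imxryqg" (len 7), cursors c1@0 c2@2 c3@3 c4@4, authorship .......
After op 4 (move_left): buffer="imxryqg" (len 7), cursors c1@0 c2@1 c3@2 c4@3, authorship .......
After op 5 (delete): buffer="ryqg" (len 4), cursors c1@0 c2@0 c3@0 c4@0, authorship ....
After op 6 (insert('v')): buffer="vvvvryqg" (len 8), cursors c1@4 c2@4 c3@4 c4@4, authorship 1234....
After op 7 (insert('g')): buffer="vvvvggggryqg" (len 12), cursors c1@8 c2@8 c3@8 c4@8, authorship 12341234....

Answer: vvvvggggryqg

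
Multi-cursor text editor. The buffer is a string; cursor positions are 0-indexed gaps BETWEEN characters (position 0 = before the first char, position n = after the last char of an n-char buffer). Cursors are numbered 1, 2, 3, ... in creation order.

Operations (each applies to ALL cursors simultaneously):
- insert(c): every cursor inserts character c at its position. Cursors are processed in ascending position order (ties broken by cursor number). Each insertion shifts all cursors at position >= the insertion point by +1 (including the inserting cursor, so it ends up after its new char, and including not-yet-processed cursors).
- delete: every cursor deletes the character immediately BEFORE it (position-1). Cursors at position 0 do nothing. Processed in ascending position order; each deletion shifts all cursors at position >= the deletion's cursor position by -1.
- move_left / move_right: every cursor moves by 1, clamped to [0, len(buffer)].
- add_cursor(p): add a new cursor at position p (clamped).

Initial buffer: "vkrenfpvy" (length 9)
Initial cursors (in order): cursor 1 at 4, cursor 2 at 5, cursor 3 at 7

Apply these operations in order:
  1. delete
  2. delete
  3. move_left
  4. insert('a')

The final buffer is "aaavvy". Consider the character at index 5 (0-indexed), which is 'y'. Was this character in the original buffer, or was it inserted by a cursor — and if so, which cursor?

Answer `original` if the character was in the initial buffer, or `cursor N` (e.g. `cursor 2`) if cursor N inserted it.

After op 1 (delete): buffer="vkrfvy" (len 6), cursors c1@3 c2@3 c3@4, authorship ......
After op 2 (delete): buffer="vvy" (len 3), cursors c1@1 c2@1 c3@1, authorship ...
After op 3 (move_left): buffer="vvy" (len 3), cursors c1@0 c2@0 c3@0, authorship ...
After op 4 (insert('a')): buffer="aaavvy" (len 6), cursors c1@3 c2@3 c3@3, authorship 123...
Authorship (.=original, N=cursor N): 1 2 3 . . .
Index 5: author = original

Answer: original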